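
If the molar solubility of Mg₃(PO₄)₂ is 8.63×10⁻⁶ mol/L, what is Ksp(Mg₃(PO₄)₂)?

Ksp = 5.17×10⁻²⁴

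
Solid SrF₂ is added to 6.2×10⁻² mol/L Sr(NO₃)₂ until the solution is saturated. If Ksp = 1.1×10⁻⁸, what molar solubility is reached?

2.1×10⁻⁴ M

SrF₂(s) ⇌ Sr²⁺(aq) + 2 F⁻(aq)
Sr²⁺ is already present at 6.2×10⁻² mol/L. If s mol/L of SrF₂ dissolves, [F⁻] = 2s while [Sr²⁺] ≈ 6.2×10⁻² mol/L.
Ksp = [Sr²⁺][F⁻]^2 = (6.2×10⁻²)(2s)^2
(2s)^2 = 1.1×10⁻⁸ / (6.2×10⁻²) = 1.8×10⁻⁷
s = 2.1×10⁻⁴ mol/L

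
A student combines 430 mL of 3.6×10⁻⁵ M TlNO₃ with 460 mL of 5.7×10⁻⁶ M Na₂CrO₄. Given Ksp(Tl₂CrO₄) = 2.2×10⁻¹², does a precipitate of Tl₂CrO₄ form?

No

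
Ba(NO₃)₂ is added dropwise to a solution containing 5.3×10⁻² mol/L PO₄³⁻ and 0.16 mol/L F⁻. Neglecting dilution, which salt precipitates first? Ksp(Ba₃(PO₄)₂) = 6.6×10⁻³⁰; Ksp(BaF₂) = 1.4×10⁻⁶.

Ba₃(PO₄)₂

Precipitation of each salt begins when its ion product equals Ksp.
For Ba₃(PO₄)₂: [Ba²⁺] = (Ksp/[PO₄³⁻]^2)^(1/3) = 1.3×10⁻⁹ mol/L
For BaF₂: [Ba²⁺] = (Ksp/[F⁻]^2) = 5.5×10⁻⁵ mol/L
Since Ba₃(PO₄)₂ needs less Ba²⁺ to reach saturation, it precipitates first.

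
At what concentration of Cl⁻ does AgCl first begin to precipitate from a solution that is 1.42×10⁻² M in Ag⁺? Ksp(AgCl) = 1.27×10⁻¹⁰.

8.94×10⁻⁹ M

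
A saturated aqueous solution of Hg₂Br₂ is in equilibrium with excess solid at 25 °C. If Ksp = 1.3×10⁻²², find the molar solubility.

Hg₂Br₂(s) ⇌ Hg₂²⁺(aq) + 2 Br⁻(aq)
For each mole of Hg₂Br₂ that dissolves per liter, [Hg₂²⁺] = s and [Br⁻] = 2s; let s denote this solubility.
Ksp = [Hg₂²⁺][Br⁻]^2 = s · (2s)^2 = 4s^3
4s^3 = 1.3×10⁻²²  ⇒  s^3 = 3.3×10⁻²³
s = (3.3×10⁻²³)^(1/3) = 3.2×10⁻⁸ mol L⁻¹

3.2×10⁻⁸ M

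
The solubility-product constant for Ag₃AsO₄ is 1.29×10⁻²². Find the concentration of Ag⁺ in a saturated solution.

4.44×10⁻⁶ M

Ag₃AsO₄(s) ⇌ 3 Ag⁺(aq) + AsO₄³⁻(aq)
Let s be the molar solubility. Then [Ag⁺] = 3s and [AsO₄³⁻] = s.
Ksp = [Ag⁺]^3[AsO₄³⁻] = (3s)^3 · s = 27s^4 = 1.29×10⁻²²
s = 1.48×10⁻⁶ mol/L
[Ag⁺] = 3s = 4.44×10⁻⁶ mol/L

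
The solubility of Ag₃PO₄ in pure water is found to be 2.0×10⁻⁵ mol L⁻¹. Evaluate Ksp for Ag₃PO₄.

Ksp = 4.3×10⁻¹⁸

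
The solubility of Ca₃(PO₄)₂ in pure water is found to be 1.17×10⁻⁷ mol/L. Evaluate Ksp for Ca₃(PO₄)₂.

Ksp = 2.37×10⁻³³

Ca₃(PO₄)₂(s) ⇌ 3 Ca²⁺(aq) + 2 PO₄³⁻(aq)
With molar solubility s: [Ca²⁺] = 3s, [PO₄³⁻] = 2s.
Ksp = [Ca²⁺]^3[PO₄³⁻]^2 = (3s)^3 · (2s)^2 = 108s^5
Ksp = 108 × (1.17×10⁻⁷)^5 = 2.37×10⁻³³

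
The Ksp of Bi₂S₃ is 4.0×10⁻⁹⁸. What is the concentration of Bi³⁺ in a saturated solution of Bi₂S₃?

Bi₂S₃(s) ⇌ 2 Bi³⁺(aq) + 3 S²⁻(aq)
Call the molar solubility s, so that [Bi³⁺] = 2s and [S²⁻] = 3s.
Ksp = [Bi³⁺]^2[S²⁻]^3 = (2s)^2 · (3s)^3 = 108s^5 = 4.0×10⁻⁹⁸
s = 1.3×10⁻²⁰ mol/L
[Bi³⁺] = 2s = 2.6×10⁻²⁰ mol/L

2.6×10⁻²⁰ M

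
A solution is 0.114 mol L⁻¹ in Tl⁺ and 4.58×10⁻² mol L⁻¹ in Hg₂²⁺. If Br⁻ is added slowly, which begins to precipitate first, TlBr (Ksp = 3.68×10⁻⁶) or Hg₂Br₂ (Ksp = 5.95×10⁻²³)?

Hg₂Br₂

Precipitation begins when Q = Ksp.
For TlBr: [Br⁻] = (Ksp/[Tl⁺]) = 3.23×10⁻⁵ mol L⁻¹
For Hg₂Br₂: [Br⁻] = (Ksp/[Hg₂²⁺])^(1/2) = 3.60×10⁻¹¹ mol L⁻¹
The smaller threshold [Br⁻] is reached first, so Hg₂Br₂ precipitates first.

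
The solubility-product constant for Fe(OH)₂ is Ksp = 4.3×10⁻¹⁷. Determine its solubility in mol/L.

2.2×10⁻⁶ M

Fe(OH)₂(s) ⇌ Fe²⁺(aq) + 2 OH⁻(aq)
With molar solubility s: [Fe²⁺] = s, [OH⁻] = 2s.
Ksp = [Fe²⁺][OH⁻]^2 = s · (2s)^2 = 4s^3
4s^3 = 4.3×10⁻¹⁷  ⇒  s^3 = 1.1×10⁻¹⁷
s = 2.2×10⁻⁶ M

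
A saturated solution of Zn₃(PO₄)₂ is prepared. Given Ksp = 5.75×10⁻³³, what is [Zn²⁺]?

Zn₃(PO₄)₂(s) ⇌ 3 Zn²⁺(aq) + 2 PO₄³⁻(aq)
For each mole of Zn₃(PO₄)₂ that dissolves per liter, [Zn²⁺] = 3s and [PO₄³⁻] = 2s; let s denote this solubility.
Ksp = [Zn²⁺]^3[PO₄³⁻]^2 = (3s)^3 · (2s)^2 = 108s^5 = 5.75×10⁻³³
s = 1.40×10⁻⁷ mol/L
[Zn²⁺] = 3s = 4.19×10⁻⁷ mol/L

4.19×10⁻⁷ M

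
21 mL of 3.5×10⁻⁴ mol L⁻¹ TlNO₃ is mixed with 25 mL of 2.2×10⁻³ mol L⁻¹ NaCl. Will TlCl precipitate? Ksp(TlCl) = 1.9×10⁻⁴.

Total volume after mixing = 21 + 25 = 46 mL.
[Tl⁺] = (3.5×10⁻⁴)(21)/46 = 1.6×10⁻⁴ mol L⁻¹
[Cl⁻] = (2.2×10⁻³)(25)/46 = 1.2×10⁻³ mol L⁻¹
Q = [Tl⁺][Cl⁻] = 1.9×10⁻⁷
Q < Ksp (1.9×10⁻⁷ vs 1.9×10⁻⁴); the solution remains unsaturated and no precipitate forms.

No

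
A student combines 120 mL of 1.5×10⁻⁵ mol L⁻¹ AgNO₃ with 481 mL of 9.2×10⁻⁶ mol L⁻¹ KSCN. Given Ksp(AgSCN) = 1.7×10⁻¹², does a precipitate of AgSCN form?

Yes

Total volume after mixing = 120 + 481 = 601 mL.
[Ag⁺] = (1.5×10⁻⁵)(120)/601 = 3.0×10⁻⁶ mol L⁻¹
[SCN⁻] = (9.2×10⁻⁶)(481)/601 = 7.4×10⁻⁶ mol L⁻¹
Q = [Ag⁺][SCN⁻] = 2.2×10⁻¹¹
Q = 2.2×10⁻¹¹ > Ksp = 1.7×10⁻¹², so the solution is supersaturated and AgSCN precipitates.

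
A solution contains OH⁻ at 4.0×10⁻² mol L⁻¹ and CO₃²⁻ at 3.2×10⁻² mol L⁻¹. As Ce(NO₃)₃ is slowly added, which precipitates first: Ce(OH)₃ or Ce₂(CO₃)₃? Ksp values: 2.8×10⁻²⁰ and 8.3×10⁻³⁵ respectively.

Precipitation begins when Q = Ksp.
For Ce(OH)₃: [Ce³⁺] = (Ksp/[OH⁻]^3) = 4.4×10⁻¹⁶ mol L⁻¹
For Ce₂(CO₃)₃: [Ce³⁺] = (Ksp/[CO₃²⁻]^3)^(1/2) = 1.6×10⁻¹⁵ mol L⁻¹
Ce(OH)₃ requires the lower [Ce³⁺], so it precipitates first.

Ce(OH)₃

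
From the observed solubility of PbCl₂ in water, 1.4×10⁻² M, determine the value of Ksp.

Ksp = 1.1×10⁻⁵

PbCl₂(s) ⇌ Pb²⁺(aq) + 2 Cl⁻(aq)
Call the molar solubility s, so that [Pb²⁺] = s and [Cl⁻] = 2s.
Ksp = [Pb²⁺][Cl⁻]^2 = s · (2s)^2 = 4s^3
Ksp = 4 × (1.4×10⁻²)^3 = 1.1×10⁻⁵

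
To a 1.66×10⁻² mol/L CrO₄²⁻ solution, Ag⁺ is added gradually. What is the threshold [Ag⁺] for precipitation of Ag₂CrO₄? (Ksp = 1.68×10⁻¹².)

1.01×10⁻⁵ M

A salt starts to precipitate once the ion product Q reaches its Ksp.
Ag₂CrO₄(s) ⇌ 2 Ag⁺(aq) + CrO₄²⁻(aq)
Ksp = [Ag⁺]^2[CrO₄²⁻] = [Ag⁺]^2(1.66×10⁻²)
[Ag⁺]^2 = 1.68×10⁻¹² / (1.66×10⁻²) = 1.01×10⁻¹⁰
[Ag⁺] = 1.01×10⁻⁵ mol/L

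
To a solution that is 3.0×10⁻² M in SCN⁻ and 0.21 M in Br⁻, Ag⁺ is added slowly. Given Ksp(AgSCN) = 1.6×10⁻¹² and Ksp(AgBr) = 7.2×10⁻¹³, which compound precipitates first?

AgBr

A salt starts to precipitate once the ion product Q reaches its Ksp.
For AgSCN: [Ag⁺] = (Ksp/[SCN⁻]) = 5.3×10⁻¹¹ M
For AgBr: [Ag⁺] = (Ksp/[Br⁻]) = 3.4×10⁻¹² M
AgBr requires the lower [Ag⁺], so it precipitates first.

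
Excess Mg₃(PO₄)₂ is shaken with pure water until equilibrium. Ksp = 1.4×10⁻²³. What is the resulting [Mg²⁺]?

3.2×10⁻⁵ M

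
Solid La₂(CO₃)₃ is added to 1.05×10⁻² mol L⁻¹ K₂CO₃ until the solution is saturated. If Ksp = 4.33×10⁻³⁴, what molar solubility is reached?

9.67×10⁻¹⁵ M

La₂(CO₃)₃(s) ⇌ 2 La³⁺(aq) + 3 CO₃²⁻(aq)
CO₃²⁻ is already present at 1.05×10⁻² mol L⁻¹. If s mol/L of La₂(CO₃)₃ dissolves, [La³⁺] = 2s while [CO₃²⁻] ≈ 1.05×10⁻² mol L⁻¹.
Ksp = [La³⁺]^2[CO₃²⁻]^3 = (2s)^2(1.05×10⁻²)^3
(2s)^2 = 4.33×10⁻³⁴ / (1.05×10⁻²)^3 = 3.74×10⁻²⁸
s = 9.67×10⁻¹⁵ mol L⁻¹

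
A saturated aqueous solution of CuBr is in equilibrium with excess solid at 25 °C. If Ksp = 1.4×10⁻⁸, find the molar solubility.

CuBr(s) ⇌ Cu⁺(aq) + Br⁻(aq)
For each mole of CuBr that dissolves per liter, [Cu⁺] = s and [Br⁻] = s; let s denote this solubility.
Ksp = [Cu⁺][Br⁻] = s · s = s^2
s^2 = 1.4×10⁻⁸
s = (1.4×10⁻⁸)^(1/2) = 1.2×10⁻⁴ mol/L

1.2×10⁻⁴ M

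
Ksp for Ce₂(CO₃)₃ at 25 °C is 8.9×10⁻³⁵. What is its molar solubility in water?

Ce₂(CO₃)₃(s) ⇌ 2 Ce³⁺(aq) + 3 CO₃²⁻(aq)
If s mol/L of Ce₂(CO₃)₃ dissolves, [Ce³⁺] = 2s and [CO₃²⁻] = 3s.
Ksp = [Ce³⁺]^2[CO₃²⁻]^3 = (2s)^2 · (3s)^3 = 108s^5
108s^5 = 8.9×10⁻³⁵  ⇒  s^5 = 8.2×10⁻³⁷
s = 6.1×10⁻⁸ mol L⁻¹

6.1×10⁻⁸ M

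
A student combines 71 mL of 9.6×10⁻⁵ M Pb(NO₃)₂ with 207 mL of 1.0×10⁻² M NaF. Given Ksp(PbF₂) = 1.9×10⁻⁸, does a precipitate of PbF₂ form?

No

Total volume after mixing = 71 + 207 = 278 mL.
[Pb²⁺] = (9.6×10⁻⁵)(71)/278 = 2.5×10⁻⁵ M
[F⁻] = (1.0×10⁻²)(207)/278 = 7.4×10⁻³ M
Q = [Pb²⁺][F⁻]^2 = 1.4×10⁻⁹
Since Q (1.4×10⁻⁹) is less than Ksp (1.9×10⁻⁸), no PbF₂ precipitates.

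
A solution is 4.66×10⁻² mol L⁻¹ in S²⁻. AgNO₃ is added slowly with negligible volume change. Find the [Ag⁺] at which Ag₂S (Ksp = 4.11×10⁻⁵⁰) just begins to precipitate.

A salt starts to precipitate once the ion product Q reaches its Ksp.
Ag₂S(s) ⇌ 2 Ag⁺(aq) + S²⁻(aq)
Ksp = [Ag⁺]^2[S²⁻] = [Ag⁺]^2(4.66×10⁻²)
[Ag⁺]^2 = 4.11×10⁻⁵⁰ / (4.66×10⁻²) = 8.82×10⁻⁴⁹
[Ag⁺] = 9.39×10⁻²⁵ mol L⁻¹

9.39×10⁻²⁵ M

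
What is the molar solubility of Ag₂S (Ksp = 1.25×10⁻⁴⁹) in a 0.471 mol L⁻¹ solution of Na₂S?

2.58×10⁻²⁵ M

Ag₂S(s) ⇌ 2 Ag⁺(aq) + S²⁻(aq)
With S²⁻ already at 0.471 mol L⁻¹ and s small, take [S²⁻] ≈ 0.471 mol L⁻¹ and [Ag⁺] = 2s.
Ksp = [Ag⁺]^2[S²⁻] = (2s)^2(0.471)
(2s)^2 = 1.25×10⁻⁴⁹ / (0.471) = 2.65×10⁻⁴⁹
s = 2.58×10⁻²⁵ mol L⁻¹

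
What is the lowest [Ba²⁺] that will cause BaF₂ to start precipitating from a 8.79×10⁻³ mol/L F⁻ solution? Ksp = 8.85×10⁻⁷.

The threshold for precipitation is Q = Ksp.
BaF₂(s) ⇌ Ba²⁺(aq) + 2 F⁻(aq)
Ksp = [Ba²⁺][F⁻]^2 = [Ba²⁺](8.79×10⁻³)^2
[Ba²⁺] = 8.85×10⁻⁷ / (8.79×10⁻³)^2 = 1.15×10⁻²
[Ba²⁺] = 1.15×10⁻² mol/L

1.15×10⁻² M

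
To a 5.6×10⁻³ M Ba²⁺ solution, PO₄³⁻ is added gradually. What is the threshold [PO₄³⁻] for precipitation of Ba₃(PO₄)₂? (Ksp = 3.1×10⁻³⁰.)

Precipitation begins when Q = Ksp.
Ba₃(PO₄)₂(s) ⇌ 3 Ba²⁺(aq) + 2 PO₄³⁻(aq)
Ksp = [Ba²⁺]^3[PO₄³⁻]^2 = [PO₄³⁻]^2(5.6×10⁻³)^3
[PO₄³⁻]^2 = 3.1×10⁻³⁰ / (5.6×10⁻³)^3 = 1.8×10⁻²³
[PO₄³⁻] = 4.2×10⁻¹² M

4.2×10⁻¹² M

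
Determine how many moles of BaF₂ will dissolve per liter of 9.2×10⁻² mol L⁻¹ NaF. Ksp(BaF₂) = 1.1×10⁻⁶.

1.3×10⁻⁴ M

BaF₂(s) ⇌ Ba²⁺(aq) + 2 F⁻(aq)
F⁻ is already present at 9.2×10⁻² mol L⁻¹. If s mol/L of BaF₂ dissolves, [Ba²⁺] = s while [F⁻] ≈ 9.2×10⁻² mol L⁻¹.
Ksp = [Ba²⁺][F⁻]^2 = s(9.2×10⁻²)^2
s = 1.1×10⁻⁶ / (9.2×10⁻²)^2 = 1.3×10⁻⁴
s = 1.3×10⁻⁴ mol L⁻¹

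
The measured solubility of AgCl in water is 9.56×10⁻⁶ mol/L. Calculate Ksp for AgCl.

AgCl(s) ⇌ Ag⁺(aq) + Cl⁻(aq)
Call the molar solubility s, so that [Ag⁺] = s and [Cl⁻] = s.
Ksp = [Ag⁺][Cl⁻] = s · s = s^2
Ksp = (9.56×10⁻⁶)^2 = 9.14×10⁻¹¹

Ksp = 9.14×10⁻¹¹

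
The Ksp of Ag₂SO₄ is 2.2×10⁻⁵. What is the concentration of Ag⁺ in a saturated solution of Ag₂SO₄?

Ag₂SO₄(s) ⇌ 2 Ag⁺(aq) + SO₄²⁻(aq)
Call the molar solubility s, so that [Ag⁺] = 2s and [SO₄²⁻] = s.
Ksp = [Ag⁺]^2[SO₄²⁻] = (2s)^2 · s = 4s^3 = 2.2×10⁻⁵
s = 1.8×10⁻² M
[Ag⁺] = 2s = 3.5×10⁻² M

3.5×10⁻² M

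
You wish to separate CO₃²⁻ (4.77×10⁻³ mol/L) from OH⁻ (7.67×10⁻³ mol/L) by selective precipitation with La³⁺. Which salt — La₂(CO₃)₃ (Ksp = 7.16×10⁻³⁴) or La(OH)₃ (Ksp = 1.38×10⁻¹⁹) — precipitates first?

La₂(CO₃)₃

Each salt precipitates once Q = Ksp for that salt.
For La₂(CO₃)₃: [La³⁺] = (Ksp/[CO₃²⁻]^3)^(1/2) = 8.12×10⁻¹⁴ mol/L
For La(OH)₃: [La³⁺] = (Ksp/[OH⁻]^3) = 3.06×10⁻¹³ mol/L
The smaller threshold [La³⁺] is reached first, so La₂(CO₃)₃ precipitates first.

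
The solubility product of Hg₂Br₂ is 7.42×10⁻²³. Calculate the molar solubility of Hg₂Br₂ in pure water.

Hg₂Br₂(s) ⇌ Hg₂²⁺(aq) + 2 Br⁻(aq)
Call the molar solubility s, so that [Hg₂²⁺] = s and [Br⁻] = 2s.
Ksp = [Hg₂²⁺][Br⁻]^2 = s · (2s)^2 = 4s^3
4s^3 = 7.42×10⁻²³  ⇒  s^3 = 1.86×10⁻²³
Taking the 3rd root, s = 2.65×10⁻⁸ mol/L.

2.65×10⁻⁸ M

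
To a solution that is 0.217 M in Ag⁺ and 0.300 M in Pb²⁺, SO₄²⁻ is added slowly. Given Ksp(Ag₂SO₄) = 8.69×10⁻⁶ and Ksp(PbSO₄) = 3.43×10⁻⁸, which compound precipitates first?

PbSO₄

The threshold for precipitation is Q = Ksp.
For Ag₂SO₄: [SO₄²⁻] = (Ksp/[Ag⁺]^2) = 1.85×10⁻⁴ M
For PbSO₄: [SO₄²⁻] = (Ksp/[Pb²⁺]) = 1.14×10⁻⁷ M
The smaller threshold [SO₄²⁻] is reached first, so PbSO₄ precipitates first.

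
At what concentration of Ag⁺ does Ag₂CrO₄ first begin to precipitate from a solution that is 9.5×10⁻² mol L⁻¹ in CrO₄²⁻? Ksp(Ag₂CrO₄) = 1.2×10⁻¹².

A salt starts to precipitate once the ion product Q reaches its Ksp.
Ag₂CrO₄(s) ⇌ 2 Ag⁺(aq) + CrO₄²⁻(aq)
Ksp = [Ag⁺]^2[CrO₄²⁻] = [Ag⁺]^2(9.5×10⁻²)
[Ag⁺]^2 = 1.2×10⁻¹² / (9.5×10⁻²) = 1.3×10⁻¹¹
[Ag⁺] = 3.6×10⁻⁶ mol L⁻¹

3.6×10⁻⁶ M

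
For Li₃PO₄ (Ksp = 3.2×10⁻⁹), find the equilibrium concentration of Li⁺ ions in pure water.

Li₃PO₄(s) ⇌ 3 Li⁺(aq) + PO₄³⁻(aq)
If s mol/L of Li₃PO₄ dissolves, [Li⁺] = 3s and [PO₄³⁻] = s.
Ksp = [Li⁺]^3[PO₄³⁻] = (3s)^3 · s = 27s^4 = 3.2×10⁻⁹
s = 3.3×10⁻³ mol L⁻¹
[Li⁺] = 3s = 9.9×10⁻³ mol L⁻¹

9.9×10⁻³ M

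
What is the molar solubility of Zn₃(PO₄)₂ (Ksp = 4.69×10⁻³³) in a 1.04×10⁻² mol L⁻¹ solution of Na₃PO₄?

Zn₃(PO₄)₂(s) ⇌ 3 Zn²⁺(aq) + 2 PO₄³⁻(aq)
Let s be the solubility of Zn₃(PO₄)₂ here. The common ion gives [PO₄³⁻] ≈ 1.04×10⁻² mol L⁻¹, and [Zn²⁺] = 3s.
Ksp = [Zn²⁺]^3[PO₄³⁻]^2 = (3s)^3(1.04×10⁻²)^2
(3s)^3 = 4.69×10⁻³³ / (1.04×10⁻²)^2 = 4.34×10⁻²⁹
s = 1.17×10⁻¹⁰ mol L⁻¹

1.17×10⁻¹⁰ M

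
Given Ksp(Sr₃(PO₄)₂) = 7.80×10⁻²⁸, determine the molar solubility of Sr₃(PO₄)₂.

1.49×10⁻⁶ M

Sr₃(PO₄)₂(s) ⇌ 3 Sr²⁺(aq) + 2 PO₄³⁻(aq)
Let s be the molar solubility. Then [Sr²⁺] = 3s and [PO₄³⁻] = 2s.
Ksp = [Sr²⁺]^3[PO₄³⁻]^2 = (3s)^3 · (2s)^2 = 108s^5
108s^5 = 7.80×10⁻²⁸  ⇒  s^5 = 7.22×10⁻³⁰
Taking the 5th root, s = 1.49×10⁻⁶ M.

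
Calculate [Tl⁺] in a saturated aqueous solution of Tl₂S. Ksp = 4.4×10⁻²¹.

Tl₂S(s) ⇌ 2 Tl⁺(aq) + S²⁻(aq)
Call the molar solubility s, so that [Tl⁺] = 2s and [S²⁻] = s.
Ksp = [Tl⁺]^2[S²⁻] = (2s)^2 · s = 4s^3 = 4.4×10⁻²¹
s = 1.0×10⁻⁷ mol/L
[Tl⁺] = 2s = 2.1×10⁻⁷ mol/L

2.1×10⁻⁷ M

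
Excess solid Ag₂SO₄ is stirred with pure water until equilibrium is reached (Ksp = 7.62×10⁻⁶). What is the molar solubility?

Ag₂SO₄(s) ⇌ 2 Ag⁺(aq) + SO₄²⁻(aq)
If s mol/L of Ag₂SO₄ dissolves, [Ag⁺] = 2s and [SO₄²⁻] = s.
Ksp = [Ag⁺]^2[SO₄²⁻] = (2s)^2 · s = 4s^3
4s^3 = 7.62×10⁻⁶  ⇒  s^3 = 1.91×10⁻⁶
s = 1.24×10⁻² mol L⁻¹

1.24×10⁻² M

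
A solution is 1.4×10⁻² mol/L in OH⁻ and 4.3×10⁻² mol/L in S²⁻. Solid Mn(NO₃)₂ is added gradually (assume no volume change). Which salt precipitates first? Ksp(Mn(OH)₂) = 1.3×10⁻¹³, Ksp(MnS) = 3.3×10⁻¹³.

MnS

Precipitation of each salt begins when its ion product equals Ksp.
For Mn(OH)₂: [Mn²⁺] = (Ksp/[OH⁻]^2) = 6.6×10⁻¹⁰ mol/L
For MnS: [Mn²⁺] = (Ksp/[S²⁻]) = 7.7×10⁻¹² mol/L
Since MnS needs less Mn²⁺ to reach saturation, it precipitates first.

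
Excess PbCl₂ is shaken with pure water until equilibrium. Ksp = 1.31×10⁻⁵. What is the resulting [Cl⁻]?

2.97×10⁻² M

PbCl₂(s) ⇌ Pb²⁺(aq) + 2 Cl⁻(aq)
Let s be the molar solubility. Then [Pb²⁺] = s and [Cl⁻] = 2s.
Ksp = [Pb²⁺][Cl⁻]^2 = s · (2s)^2 = 4s^3 = 1.31×10⁻⁵
s = 1.49×10⁻² mol L⁻¹
[Cl⁻] = 2s = 2.97×10⁻² mol L⁻¹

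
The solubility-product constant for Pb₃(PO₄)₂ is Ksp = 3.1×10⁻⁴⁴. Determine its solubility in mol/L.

7.8×10⁻¹⁰ M

Pb₃(PO₄)₂(s) ⇌ 3 Pb²⁺(aq) + 2 PO₄³⁻(aq)
With molar solubility s: [Pb²⁺] = 3s, [PO₄³⁻] = 2s.
Ksp = [Pb²⁺]^3[PO₄³⁻]^2 = (3s)^3 · (2s)^2 = 108s^5
108s^5 = 3.1×10⁻⁴⁴  ⇒  s^5 = 2.9×10⁻⁴⁶
Taking the 5th root, s = 7.8×10⁻¹⁰ mol L⁻¹.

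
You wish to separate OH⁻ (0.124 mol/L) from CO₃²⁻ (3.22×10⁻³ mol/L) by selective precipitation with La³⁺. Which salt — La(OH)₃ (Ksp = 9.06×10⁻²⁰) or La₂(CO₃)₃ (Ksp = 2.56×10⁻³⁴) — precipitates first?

La(OH)₃

The threshold for precipitation is Q = Ksp.
For La(OH)₃: [La³⁺] = (Ksp/[OH⁻]^3) = 4.75×10⁻¹⁷ mol/L
For La₂(CO₃)₃: [La³⁺] = (Ksp/[CO₃²⁻]^3)^(1/2) = 8.76×10⁻¹⁴ mol/L
La(OH)₃ requires the lower [La³⁺], so it precipitates first.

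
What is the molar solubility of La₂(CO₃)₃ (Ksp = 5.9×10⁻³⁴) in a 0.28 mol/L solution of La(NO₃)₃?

6.5×10⁻¹² M

La₂(CO₃)₃(s) ⇌ 2 La³⁺(aq) + 3 CO₃²⁻(aq)
La³⁺ is already present at 0.28 mol/L. If s mol/L of La₂(CO₃)₃ dissolves, [CO₃²⁻] = 3s while [La³⁺] ≈ 0.28 mol/L.
Ksp = [La³⁺]^2[CO₃²⁻]^3 = (0.28)^2(3s)^3
(3s)^3 = 5.9×10⁻³⁴ / (0.28)^2 = 7.5×10⁻³³
s = 6.5×10⁻¹² mol/L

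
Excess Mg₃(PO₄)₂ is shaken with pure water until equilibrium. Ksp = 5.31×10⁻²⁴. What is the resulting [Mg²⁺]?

2.60×10⁻⁵ M

Mg₃(PO₄)₂(s) ⇌ 3 Mg²⁺(aq) + 2 PO₄³⁻(aq)
With molar solubility s: [Mg²⁺] = 3s, [PO₄³⁻] = 2s.
Ksp = [Mg²⁺]^3[PO₄³⁻]^2 = (3s)^3 · (2s)^2 = 108s^5 = 5.31×10⁻²⁴
s = 8.68×10⁻⁶ mol L⁻¹
[Mg²⁺] = 3s = 2.60×10⁻⁵ mol L⁻¹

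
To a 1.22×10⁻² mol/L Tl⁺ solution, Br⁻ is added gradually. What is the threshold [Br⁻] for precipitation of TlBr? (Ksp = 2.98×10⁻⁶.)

2.44×10⁻⁴ M

Each salt precipitates once Q = Ksp for that salt.
TlBr(s) ⇌ Tl⁺(aq) + Br⁻(aq)
Ksp = [Tl⁺][Br⁻] = [Br⁻](1.22×10⁻²)
[Br⁻] = 2.98×10⁻⁶ / (1.22×10⁻²) = 2.44×10⁻⁴
[Br⁻] = 2.44×10⁻⁴ mol/L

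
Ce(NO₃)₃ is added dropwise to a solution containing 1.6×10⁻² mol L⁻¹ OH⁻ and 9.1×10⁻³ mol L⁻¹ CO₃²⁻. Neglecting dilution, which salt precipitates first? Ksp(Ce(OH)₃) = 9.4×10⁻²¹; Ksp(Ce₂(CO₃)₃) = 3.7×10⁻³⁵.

Ce(OH)₃

A salt starts to precipitate once the ion product Q reaches its Ksp.
For Ce(OH)₃: [Ce³⁺] = (Ksp/[OH⁻]^3) = 2.3×10⁻¹⁵ mol L⁻¹
For Ce₂(CO₃)₃: [Ce³⁺] = (Ksp/[CO₃²⁻]^3)^(1/2) = 7.0×10⁻¹⁵ mol L⁻¹
Ce(OH)₃ requires the lower [Ce³⁺], so it precipitates first.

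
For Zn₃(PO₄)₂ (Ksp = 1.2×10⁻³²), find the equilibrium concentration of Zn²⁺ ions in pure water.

Zn₃(PO₄)₂(s) ⇌ 3 Zn²⁺(aq) + 2 PO₄³⁻(aq)
Let s be the molar solubility. Then [Zn²⁺] = 3s and [PO₄³⁻] = 2s.
Ksp = [Zn²⁺]^3[PO₄³⁻]^2 = (3s)^3 · (2s)^2 = 108s^5 = 1.2×10⁻³²
s = 1.6×10⁻⁷ mol/L
[Zn²⁺] = 3s = 4.9×10⁻⁷ mol/L

4.9×10⁻⁷ M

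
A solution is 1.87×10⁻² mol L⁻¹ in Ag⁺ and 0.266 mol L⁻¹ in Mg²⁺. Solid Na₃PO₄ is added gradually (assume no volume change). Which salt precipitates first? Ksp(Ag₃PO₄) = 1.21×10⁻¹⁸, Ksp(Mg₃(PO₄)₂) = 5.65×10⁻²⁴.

Ag₃PO₄

A salt starts to precipitate once the ion product Q reaches its Ksp.
For Ag₃PO₄: [PO₄³⁻] = (Ksp/[Ag⁺]^3) = 1.85×10⁻¹³ mol L⁻¹
For Mg₃(PO₄)₂: [PO₄³⁻] = (Ksp/[Mg²⁺]^3)^(1/2) = 1.73×10⁻¹¹ mol L⁻¹
The smaller threshold [PO₄³⁻] is reached first, so Ag₃PO₄ precipitates first.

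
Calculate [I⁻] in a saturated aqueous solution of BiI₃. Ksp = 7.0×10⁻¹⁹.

BiI₃(s) ⇌ Bi³⁺(aq) + 3 I⁻(aq)
For each mole of BiI₃ that dissolves per liter, [Bi³⁺] = s and [I⁻] = 3s; let s denote this solubility.
Ksp = [Bi³⁺][I⁻]^3 = s · (3s)^3 = 27s^4 = 7.0×10⁻¹⁹
s = 1.3×10⁻⁵ M
[I⁻] = 3s = 3.8×10⁻⁵ M

3.8×10⁻⁵ M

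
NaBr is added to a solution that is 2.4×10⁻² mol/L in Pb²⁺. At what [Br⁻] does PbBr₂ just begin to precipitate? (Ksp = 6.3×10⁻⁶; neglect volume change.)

1.6×10⁻² M

Precipitation begins when Q = Ksp.
PbBr₂(s) ⇌ Pb²⁺(aq) + 2 Br⁻(aq)
Ksp = [Pb²⁺][Br⁻]^2 = [Br⁻]^2(2.4×10⁻²)
[Br⁻]^2 = 6.3×10⁻⁶ / (2.4×10⁻²) = 2.6×10⁻⁴
[Br⁻] = 1.6×10⁻² mol/L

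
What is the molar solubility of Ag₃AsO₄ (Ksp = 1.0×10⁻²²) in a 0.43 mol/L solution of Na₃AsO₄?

Ag₃AsO₄(s) ⇌ 3 Ag⁺(aq) + AsO₄³⁻(aq)
AsO₄³⁻ is already present at 0.43 mol/L. If s mol/L of Ag₃AsO₄ dissolves, [Ag⁺] = 3s while [AsO₄³⁻] ≈ 0.43 mol/L.
Ksp = [Ag⁺]^3[AsO₄³⁻] = (3s)^3(0.43)
(3s)^3 = 1.0×10⁻²² / (0.43) = 2.3×10⁻²²
s = 2.0×10⁻⁸ mol/L

2.0×10⁻⁸ M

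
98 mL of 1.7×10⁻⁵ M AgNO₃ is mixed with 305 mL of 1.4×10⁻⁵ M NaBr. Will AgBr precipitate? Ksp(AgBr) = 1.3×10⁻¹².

The combined volume is 403 mL.
[Ag⁺] = (1.7×10⁻⁵)(98)/403 = 4.1×10⁻⁶ M
[Br⁻] = (1.4×10⁻⁵)(305)/403 = 1.1×10⁻⁵ M
Q = [Ag⁺][Br⁻] = 4.4×10⁻¹¹
Because Q > Ksp (4.4×10⁻¹¹ vs 1.3×10⁻¹²), a precipitate of AgBr forms.

Yes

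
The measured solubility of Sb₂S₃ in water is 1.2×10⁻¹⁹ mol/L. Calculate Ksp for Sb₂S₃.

Sb₂S₃(s) ⇌ 2 Sb³⁺(aq) + 3 S²⁻(aq)
With molar solubility s: [Sb³⁺] = 2s, [S²⁻] = 3s.
Ksp = [Sb³⁺]^2[S²⁻]^3 = (2s)^2 · (3s)^3 = 108s^5
Ksp = 108 × (1.2×10⁻¹⁹)^5 = 2.7×10⁻⁹³

Ksp = 2.7×10⁻⁹³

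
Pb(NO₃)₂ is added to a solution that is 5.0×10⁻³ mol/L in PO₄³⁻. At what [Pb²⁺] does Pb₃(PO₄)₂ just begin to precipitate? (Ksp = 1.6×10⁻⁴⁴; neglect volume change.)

A salt starts to precipitate once the ion product Q reaches its Ksp.
Pb₃(PO₄)₂(s) ⇌ 3 Pb²⁺(aq) + 2 PO₄³⁻(aq)
Ksp = [Pb²⁺]^3[PO₄³⁻]^2 = [Pb²⁺]^3(5.0×10⁻³)^2
[Pb²⁺]^3 = 1.6×10⁻⁴⁴ / (5.0×10⁻³)^2 = 6.4×10⁻⁴⁰
[Pb²⁺] = 8.6×10⁻¹⁴ mol/L

8.6×10⁻¹⁴ M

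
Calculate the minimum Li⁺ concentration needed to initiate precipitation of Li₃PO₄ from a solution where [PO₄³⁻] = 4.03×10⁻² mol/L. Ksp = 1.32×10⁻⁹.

3.20×10⁻³ M

A salt starts to precipitate once the ion product Q reaches its Ksp.
Li₃PO₄(s) ⇌ 3 Li⁺(aq) + PO₄³⁻(aq)
Ksp = [Li⁺]^3[PO₄³⁻] = [Li⁺]^3(4.03×10⁻²)
[Li⁺]^3 = 1.32×10⁻⁹ / (4.03×10⁻²) = 3.28×10⁻⁸
[Li⁺] = 3.20×10⁻³ mol/L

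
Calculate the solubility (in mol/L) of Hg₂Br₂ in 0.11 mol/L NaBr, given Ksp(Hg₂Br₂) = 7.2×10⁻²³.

6.0×10⁻²¹ M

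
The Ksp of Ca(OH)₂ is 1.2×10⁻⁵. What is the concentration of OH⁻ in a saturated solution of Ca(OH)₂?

2.9×10⁻² M

Ca(OH)₂(s) ⇌ Ca²⁺(aq) + 2 OH⁻(aq)
If s mol/L of Ca(OH)₂ dissolves, [Ca²⁺] = s and [OH⁻] = 2s.
Ksp = [Ca²⁺][OH⁻]^2 = s · (2s)^2 = 4s^3 = 1.2×10⁻⁵
s = 1.4×10⁻² M
[OH⁻] = 2s = 2.9×10⁻² M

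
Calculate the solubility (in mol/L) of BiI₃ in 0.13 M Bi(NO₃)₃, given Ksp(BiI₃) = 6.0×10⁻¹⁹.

BiI₃(s) ⇌ Bi³⁺(aq) + 3 I⁻(aq)
Bi³⁺ is already present at 0.13 M. If s mol/L of BiI₃ dissolves, [I⁻] = 3s while [Bi³⁺] ≈ 0.13 M.
Ksp = [Bi³⁺][I⁻]^3 = (0.13)(3s)^3
(3s)^3 = 6.0×10⁻¹⁹ / (0.13) = 4.6×10⁻¹⁸
s = 5.5×10⁻⁷ M

5.5×10⁻⁷ M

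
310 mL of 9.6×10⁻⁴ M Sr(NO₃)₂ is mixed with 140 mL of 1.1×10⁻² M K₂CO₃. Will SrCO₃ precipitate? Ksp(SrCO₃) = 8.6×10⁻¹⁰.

Total volume after mixing = 310 + 140 = 450 mL.
[Sr²⁺] = (9.6×10⁻⁴)(310)/450 = 6.6×10⁻⁴ M
[CO₃²⁻] = (1.1×10⁻²)(140)/450 = 3.4×10⁻³ M
Q = [Sr²⁺][CO₃²⁻] = 2.3×10⁻⁶
Because Q > Ksp (2.3×10⁻⁶ vs 8.6×10⁻¹⁰), a precipitate of SrCO₃ forms.

Yes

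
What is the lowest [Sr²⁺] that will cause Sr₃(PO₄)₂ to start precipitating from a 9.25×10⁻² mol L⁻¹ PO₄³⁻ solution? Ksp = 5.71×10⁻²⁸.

4.06×10⁻⁹ M

Precipitation begins when Q = Ksp.
Sr₃(PO₄)₂(s) ⇌ 3 Sr²⁺(aq) + 2 PO₄³⁻(aq)
Ksp = [Sr²⁺]^3[PO₄³⁻]^2 = [Sr²⁺]^3(9.25×10⁻²)^2
[Sr²⁺]^3 = 5.71×10⁻²⁸ / (9.25×10⁻²)^2 = 6.67×10⁻²⁶
[Sr²⁺] = 4.06×10⁻⁹ mol L⁻¹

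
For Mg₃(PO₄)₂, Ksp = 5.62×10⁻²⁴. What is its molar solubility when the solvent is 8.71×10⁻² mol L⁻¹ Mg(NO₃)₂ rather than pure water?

Mg₃(PO₄)₂(s) ⇌ 3 Mg²⁺(aq) + 2 PO₄³⁻(aq)
Let s be the solubility of Mg₃(PO₄)₂ here. The common ion gives [Mg²⁺] ≈ 8.71×10⁻² mol L⁻¹, and [PO₄³⁻] = 2s.
Ksp = [Mg²⁺]^3[PO₄³⁻]^2 = (8.71×10⁻²)^3(2s)^2
(2s)^2 = 5.62×10⁻²⁴ / (8.71×10⁻²)^3 = 8.51×10⁻²¹
s = 4.61×10⁻¹¹ mol L⁻¹

4.61×10⁻¹¹ M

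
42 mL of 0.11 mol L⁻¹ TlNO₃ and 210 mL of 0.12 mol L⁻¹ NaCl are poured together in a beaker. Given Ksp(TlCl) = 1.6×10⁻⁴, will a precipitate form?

The combined volume is 252 mL.
[Tl⁺] = (0.11)(42)/252 = 1.8×10⁻² mol L⁻¹
[Cl⁻] = (0.12)(210)/252 = 0.10 mol L⁻¹
Q = [Tl⁺][Cl⁻] = 1.8×10⁻³
Since Q (1.8×10⁻³) exceeds Ksp (1.6×10⁻⁴), TlCl will precipitate.

Yes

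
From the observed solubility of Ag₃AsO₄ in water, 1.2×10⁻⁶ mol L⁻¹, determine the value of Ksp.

Ag₃AsO₄(s) ⇌ 3 Ag⁺(aq) + AsO₄³⁻(aq)
For each mole of Ag₃AsO₄ that dissolves per liter, [Ag⁺] = 3s and [AsO₄³⁻] = s; let s denote this solubility.
Ksp = [Ag⁺]^3[AsO₄³⁻] = (3s)^3 · s = 27s^4
Ksp = 27 × (1.2×10⁻⁶)^4 = 5.6×10⁻²³

Ksp = 5.6×10⁻²³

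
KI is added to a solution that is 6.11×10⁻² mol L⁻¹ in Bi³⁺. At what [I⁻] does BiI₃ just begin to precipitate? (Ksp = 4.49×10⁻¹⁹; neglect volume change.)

1.94×10⁻⁶ M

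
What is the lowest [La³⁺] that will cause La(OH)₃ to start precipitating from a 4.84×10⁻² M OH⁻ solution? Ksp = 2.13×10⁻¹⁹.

Precipitation begins when Q = Ksp.
La(OH)₃(s) ⇌ La³⁺(aq) + 3 OH⁻(aq)
Ksp = [La³⁺][OH⁻]^3 = [La³⁺](4.84×10⁻²)^3
[La³⁺] = 2.13×10⁻¹⁹ / (4.84×10⁻²)^3 = 1.88×10⁻¹⁵
[La³⁺] = 1.88×10⁻¹⁵ M

1.88×10⁻¹⁵ M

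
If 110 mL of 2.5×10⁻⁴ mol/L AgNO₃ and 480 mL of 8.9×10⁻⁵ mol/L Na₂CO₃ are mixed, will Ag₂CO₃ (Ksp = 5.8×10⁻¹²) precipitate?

The combined volume is 590 mL.
[Ag⁺] = (2.5×10⁻⁴)(110)/590 = 4.7×10⁻⁵ mol/L
[CO₃²⁻] = (8.9×10⁻⁵)(480)/590 = 7.2×10⁻⁵ mol/L
Q = [Ag⁺]^2[CO₃²⁻] = 1.6×10⁻¹³
Q < Ksp (1.6×10⁻¹³ vs 5.8×10⁻¹²); the solution remains unsaturated and no precipitate forms.

No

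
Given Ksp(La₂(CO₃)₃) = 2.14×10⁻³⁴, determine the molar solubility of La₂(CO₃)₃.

7.23×10⁻⁸ M

La₂(CO₃)₃(s) ⇌ 2 La³⁺(aq) + 3 CO₃²⁻(aq)
If s mol/L of La₂(CO₃)₃ dissolves, [La³⁺] = 2s and [CO₃²⁻] = 3s.
Ksp = [La³⁺]^2[CO₃²⁻]^3 = (2s)^2 · (3s)^3 = 108s^5
108s^5 = 2.14×10⁻³⁴  ⇒  s^5 = 1.98×10⁻³⁶
s = (1.98×10⁻³⁶)^(1/5) = 7.23×10⁻⁸ mol/L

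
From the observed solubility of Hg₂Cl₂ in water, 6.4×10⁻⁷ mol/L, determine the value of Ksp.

Hg₂Cl₂(s) ⇌ Hg₂²⁺(aq) + 2 Cl⁻(aq)
Let s be the molar solubility. Then [Hg₂²⁺] = s and [Cl⁻] = 2s.
Ksp = [Hg₂²⁺][Cl⁻]^2 = s · (2s)^2 = 4s^3
Ksp = 4 × (6.4×10⁻⁷)^3 = 1.0×10⁻¹⁸

Ksp = 1.0×10⁻¹⁸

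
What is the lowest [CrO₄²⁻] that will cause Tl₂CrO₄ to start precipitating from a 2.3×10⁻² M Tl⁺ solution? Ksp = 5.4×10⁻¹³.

Precipitation begins when Q = Ksp.
Tl₂CrO₄(s) ⇌ 2 Tl⁺(aq) + CrO₄²⁻(aq)
Ksp = [Tl⁺]^2[CrO₄²⁻] = [CrO₄²⁻](2.3×10⁻²)^2
[CrO₄²⁻] = 5.4×10⁻¹³ / (2.3×10⁻²)^2 = 1.0×10⁻⁹
[CrO₄²⁻] = 1.0×10⁻⁹ M

1.0×10⁻⁹ M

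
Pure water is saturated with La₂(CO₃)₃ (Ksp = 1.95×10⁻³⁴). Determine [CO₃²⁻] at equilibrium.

2.13×10⁻⁷ M

La₂(CO₃)₃(s) ⇌ 2 La³⁺(aq) + 3 CO₃²⁻(aq)
For each mole of La₂(CO₃)₃ that dissolves per liter, [La³⁺] = 2s and [CO₃²⁻] = 3s; let s denote this solubility.
Ksp = [La³⁺]^2[CO₃²⁻]^3 = (2s)^2 · (3s)^3 = 108s^5 = 1.95×10⁻³⁴
s = 7.10×10⁻⁸ M
[CO₃²⁻] = 3s = 2.13×10⁻⁷ M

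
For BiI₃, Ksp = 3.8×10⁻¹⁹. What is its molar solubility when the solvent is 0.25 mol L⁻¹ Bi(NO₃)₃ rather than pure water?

BiI₃(s) ⇌ Bi³⁺(aq) + 3 I⁻(aq)
The solution already contains Bi³⁺ at 0.25 mol L⁻¹. Let s be the molar solubility of BiI₃.
[Bi³⁺] ≈ 0.25 mol L⁻¹ (common ion dominates); [I⁻] = 3s.
Ksp = [Bi³⁺][I⁻]^3 = (0.25)(3s)^3
(3s)^3 = 3.8×10⁻¹⁹ / (0.25) = 1.5×10⁻¹⁸
s = 3.8×10⁻⁷ mol L⁻¹

3.8×10⁻⁷ M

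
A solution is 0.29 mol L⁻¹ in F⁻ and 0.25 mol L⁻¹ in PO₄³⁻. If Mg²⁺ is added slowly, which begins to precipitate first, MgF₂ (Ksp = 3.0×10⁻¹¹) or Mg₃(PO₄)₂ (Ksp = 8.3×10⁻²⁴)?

MgF₂

Precipitation of each salt begins when its ion product equals Ksp.
For MgF₂: [Mg²⁺] = (Ksp/[F⁻]^2) = 3.6×10⁻¹⁰ mol L⁻¹
For Mg₃(PO₄)₂: [Mg²⁺] = (Ksp/[PO₄³⁻]^2)^(1/3) = 5.1×10⁻⁸ mol L⁻¹
Since MgF₂ needs less Mg²⁺ to reach saturation, it precipitates first.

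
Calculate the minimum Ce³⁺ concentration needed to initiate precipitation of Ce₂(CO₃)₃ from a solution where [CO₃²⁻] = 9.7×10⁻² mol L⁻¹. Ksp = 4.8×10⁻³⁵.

The threshold for precipitation is Q = Ksp.
Ce₂(CO₃)₃(s) ⇌ 2 Ce³⁺(aq) + 3 CO₃²⁻(aq)
Ksp = [Ce³⁺]^2[CO₃²⁻]^3 = [Ce³⁺]^2(9.7×10⁻²)^3
[Ce³⁺]^2 = 4.8×10⁻³⁵ / (9.7×10⁻²)^3 = 5.3×10⁻³²
[Ce³⁺] = 2.3×10⁻¹⁶ mol L⁻¹

2.3×10⁻¹⁶ M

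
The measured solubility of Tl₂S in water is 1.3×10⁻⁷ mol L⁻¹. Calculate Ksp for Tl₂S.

Tl₂S(s) ⇌ 2 Tl⁺(aq) + S²⁻(aq)
Call the molar solubility s, so that [Tl⁺] = 2s and [S²⁻] = s.
Ksp = [Tl⁺]^2[S²⁻] = (2s)^2 · s = 4s^3
Ksp = 4 × (1.3×10⁻⁷)^3 = 8.8×10⁻²¹

Ksp = 8.8×10⁻²¹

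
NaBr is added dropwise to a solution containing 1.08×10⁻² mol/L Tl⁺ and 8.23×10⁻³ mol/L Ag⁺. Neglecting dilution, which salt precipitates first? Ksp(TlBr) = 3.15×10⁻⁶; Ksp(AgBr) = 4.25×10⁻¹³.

Precipitation of each salt begins when its ion product equals Ksp.
For TlBr: [Br⁻] = (Ksp/[Tl⁺]) = 2.92×10⁻⁴ mol/L
For AgBr: [Br⁻] = (Ksp/[Ag⁺]) = 5.16×10⁻¹¹ mol/L
The smaller threshold [Br⁻] is reached first, so AgBr precipitates first.

AgBr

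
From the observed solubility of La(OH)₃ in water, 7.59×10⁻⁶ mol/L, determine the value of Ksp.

Ksp = 8.96×10⁻²⁰

La(OH)₃(s) ⇌ La³⁺(aq) + 3 OH⁻(aq)
Let s be the molar solubility. Then [La³⁺] = s and [OH⁻] = 3s.
Ksp = [La³⁺][OH⁻]^3 = s · (3s)^3 = 27s^4
Ksp = 27 × (7.59×10⁻⁶)^4 = 8.96×10⁻²⁰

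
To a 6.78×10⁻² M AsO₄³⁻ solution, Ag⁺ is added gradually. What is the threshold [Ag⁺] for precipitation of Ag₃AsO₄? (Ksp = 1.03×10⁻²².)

Each salt precipitates once Q = Ksp for that salt.
Ag₃AsO₄(s) ⇌ 3 Ag⁺(aq) + AsO₄³⁻(aq)
Ksp = [Ag⁺]^3[AsO₄³⁻] = [Ag⁺]^3(6.78×10⁻²)
[Ag⁺]^3 = 1.03×10⁻²² / (6.78×10⁻²) = 1.52×10⁻²¹
[Ag⁺] = 1.15×10⁻⁷ M

1.15×10⁻⁷ M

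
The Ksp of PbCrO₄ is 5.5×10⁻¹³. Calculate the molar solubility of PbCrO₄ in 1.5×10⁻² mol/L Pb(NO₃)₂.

3.7×10⁻¹¹ M

PbCrO₄(s) ⇌ Pb²⁺(aq) + CrO₄²⁻(aq)
The solution already contains Pb²⁺ at 1.5×10⁻² mol/L. Let s be the molar solubility of PbCrO₄.
[Pb²⁺] ≈ 1.5×10⁻² mol/L (common ion dominates); [CrO₄²⁻] = s.
Ksp = [Pb²⁺][CrO₄²⁻] = (1.5×10⁻²)s
s = 5.5×10⁻¹³ / (1.5×10⁻²) = 3.7×10⁻¹¹
s = 3.7×10⁻¹¹ mol/L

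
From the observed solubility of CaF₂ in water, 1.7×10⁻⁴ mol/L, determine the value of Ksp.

CaF₂(s) ⇌ Ca²⁺(aq) + 2 F⁻(aq)
Let s be the molar solubility. Then [Ca²⁺] = s and [F⁻] = 2s.
Ksp = [Ca²⁺][F⁻]^2 = s · (2s)^2 = 4s^3
Ksp = 4 × (1.7×10⁻⁴)^3 = 2.0×10⁻¹¹

Ksp = 2.0×10⁻¹¹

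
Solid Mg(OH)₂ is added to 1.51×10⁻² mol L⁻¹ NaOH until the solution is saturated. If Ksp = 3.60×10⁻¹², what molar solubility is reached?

1.58×10⁻⁸ M

Mg(OH)₂(s) ⇌ Mg²⁺(aq) + 2 OH⁻(aq)
The solution already contains OH⁻ at 1.51×10⁻² mol L⁻¹. Let s be the molar solubility of Mg(OH)₂.
[OH⁻] ≈ 1.51×10⁻² mol L⁻¹ (common ion dominates); [Mg²⁺] = s.
Ksp = [Mg²⁺][OH⁻]^2 = s(1.51×10⁻²)^2
s = 3.60×10⁻¹² / (1.51×10⁻²)^2 = 1.58×10⁻⁸
s = 1.58×10⁻⁸ mol L⁻¹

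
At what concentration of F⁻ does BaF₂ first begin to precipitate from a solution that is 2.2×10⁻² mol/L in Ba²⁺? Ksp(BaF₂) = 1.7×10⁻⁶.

Each salt precipitates once Q = Ksp for that salt.
BaF₂(s) ⇌ Ba²⁺(aq) + 2 F⁻(aq)
Ksp = [Ba²⁺][F⁻]^2 = [F⁻]^2(2.2×10⁻²)
[F⁻]^2 = 1.7×10⁻⁶ / (2.2×10⁻²) = 7.7×10⁻⁵
[F⁻] = 8.8×10⁻³ mol/L

8.8×10⁻³ M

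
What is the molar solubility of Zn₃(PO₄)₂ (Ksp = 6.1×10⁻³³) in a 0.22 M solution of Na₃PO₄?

1.7×10⁻¹¹ M

Zn₃(PO₄)₂(s) ⇌ 3 Zn²⁺(aq) + 2 PO₄³⁻(aq)
The solution already contains PO₄³⁻ at 0.22 M. Let s be the molar solubility of Zn₃(PO₄)₂.
[PO₄³⁻] ≈ 0.22 M (common ion dominates); [Zn²⁺] = 3s.
Ksp = [Zn²⁺]^3[PO₄³⁻]^2 = (3s)^3(0.22)^2
(3s)^3 = 6.1×10⁻³³ / (0.22)^2 = 1.3×10⁻³¹
s = 1.7×10⁻¹¹ M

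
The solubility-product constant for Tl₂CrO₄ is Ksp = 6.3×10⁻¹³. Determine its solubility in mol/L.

Tl₂CrO₄(s) ⇌ 2 Tl⁺(aq) + CrO₄²⁻(aq)
With molar solubility s: [Tl⁺] = 2s, [CrO₄²⁻] = s.
Ksp = [Tl⁺]^2[CrO₄²⁻] = (2s)^2 · s = 4s^3
4s^3 = 6.3×10⁻¹³  ⇒  s^3 = 1.6×10⁻¹³
s = 5.4×10⁻⁵ mol L⁻¹

5.4×10⁻⁵ M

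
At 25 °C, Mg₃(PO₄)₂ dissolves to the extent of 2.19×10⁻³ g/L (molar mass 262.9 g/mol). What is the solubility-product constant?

Molar solubility s = (2.19×10⁻³ g/L) / (262.9 g/mol) = 8.3302×10⁻⁶ mol/L
Mg₃(PO₄)₂(s) ⇌ 3 Mg²⁺(aq) + 2 PO₄³⁻(aq)
With molar solubility s: [Mg²⁺] = 3s, [PO₄³⁻] = 2s.
Ksp = [Mg²⁺]^3[PO₄³⁻]^2 = (3s)^3 · (2s)^2 = 108s^5
Ksp = 108 × (8.3302×10⁻⁶)^5 = 4.33×10⁻²⁴

Ksp = 4.33×10⁻²⁴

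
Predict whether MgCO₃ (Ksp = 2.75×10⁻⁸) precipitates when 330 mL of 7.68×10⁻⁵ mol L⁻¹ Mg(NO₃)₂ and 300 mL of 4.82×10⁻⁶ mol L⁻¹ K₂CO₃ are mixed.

Total volume after mixing = 330 + 300 = 630 mL.
[Mg²⁺] = (7.68×10⁻⁵)(330)/630 = 4.02×10⁻⁵ mol L⁻¹
[CO₃²⁻] = (4.82×10⁻⁶)(300)/630 = 2.30×10⁻⁶ mol L⁻¹
Q = [Mg²⁺][CO₃²⁻] = 9.23×10⁻¹¹
Q < Ksp (9.23×10⁻¹¹ vs 2.75×10⁻⁸); the solution remains unsaturated and no precipitate forms.

No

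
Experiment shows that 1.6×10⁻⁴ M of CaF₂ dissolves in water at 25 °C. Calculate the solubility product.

Ksp = 1.6×10⁻¹¹

CaF₂(s) ⇌ Ca²⁺(aq) + 2 F⁻(aq)
If s mol/L of CaF₂ dissolves, [Ca²⁺] = s and [F⁻] = 2s.
Ksp = [Ca²⁺][F⁻]^2 = s · (2s)^2 = 4s^3
Ksp = 4 × (1.6×10⁻⁴)^3 = 1.6×10⁻¹¹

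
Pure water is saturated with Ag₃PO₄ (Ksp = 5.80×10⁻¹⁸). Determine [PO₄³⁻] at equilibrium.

Ag₃PO₄(s) ⇌ 3 Ag⁺(aq) + PO₄³⁻(aq)
With molar solubility s: [Ag⁺] = 3s, [PO₄³⁻] = s.
Ksp = [Ag⁺]^3[PO₄³⁻] = (3s)^3 · s = 27s^4 = 5.80×10⁻¹⁸
s = 2.15×10⁻⁵ M
[PO₄³⁻] = s = 2.15×10⁻⁵ M

2.15×10⁻⁵ M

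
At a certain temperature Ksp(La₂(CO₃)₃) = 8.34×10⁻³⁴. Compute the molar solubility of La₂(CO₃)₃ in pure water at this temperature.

La₂(CO₃)₃(s) ⇌ 2 La³⁺(aq) + 3 CO₃²⁻(aq)
With molar solubility s: [La³⁺] = 2s, [CO₃²⁻] = 3s.
Ksp = [La³⁺]^2[CO₃²⁻]^3 = (2s)^2 · (3s)^3 = 108s^5
108s^5 = 8.34×10⁻³⁴  ⇒  s^5 = 7.72×10⁻³⁶
Taking the 5th root, s = 9.50×10⁻⁸ M.

9.50×10⁻⁸ M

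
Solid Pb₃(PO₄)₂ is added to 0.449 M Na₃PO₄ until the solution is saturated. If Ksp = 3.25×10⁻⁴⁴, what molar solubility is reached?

1.81×10⁻¹⁵ M

Pb₃(PO₄)₂(s) ⇌ 3 Pb²⁺(aq) + 2 PO₄³⁻(aq)
PO₄³⁻ is already present at 0.449 M. If s mol/L of Pb₃(PO₄)₂ dissolves, [Pb²⁺] = 3s while [PO₄³⁻] ≈ 0.449 M.
Ksp = [Pb²⁺]^3[PO₄³⁻]^2 = (3s)^3(0.449)^2
(3s)^3 = 3.25×10⁻⁴⁴ / (0.449)^2 = 1.61×10⁻⁴³
s = 1.81×10⁻¹⁵ M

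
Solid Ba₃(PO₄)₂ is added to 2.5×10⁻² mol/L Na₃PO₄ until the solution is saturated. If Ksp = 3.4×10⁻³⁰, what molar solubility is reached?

5.9×10⁻¹⁰ M

Ba₃(PO₄)₂(s) ⇌ 3 Ba²⁺(aq) + 2 PO₄³⁻(aq)
PO₄³⁻ is already present at 2.5×10⁻² mol/L. If s mol/L of Ba₃(PO₄)₂ dissolves, [Ba²⁺] = 3s while [PO₄³⁻] ≈ 2.5×10⁻² mol/L.
Ksp = [Ba²⁺]^3[PO₄³⁻]^2 = (3s)^3(2.5×10⁻²)^2
(3s)^3 = 3.4×10⁻³⁰ / (2.5×10⁻²)^2 = 5.4×10⁻²⁷
s = 5.9×10⁻¹⁰ mol/L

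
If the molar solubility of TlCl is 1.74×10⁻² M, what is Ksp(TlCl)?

Ksp = 3.03×10⁻⁴

TlCl(s) ⇌ Tl⁺(aq) + Cl⁻(aq)
Call the molar solubility s, so that [Tl⁺] = s and [Cl⁻] = s.
Ksp = [Tl⁺][Cl⁻] = s · s = s^2
Ksp = (1.74×10⁻²)^2 = 3.03×10⁻⁴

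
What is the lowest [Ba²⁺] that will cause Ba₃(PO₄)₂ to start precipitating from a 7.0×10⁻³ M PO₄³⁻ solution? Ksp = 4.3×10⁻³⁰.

4.4×10⁻⁹ M

Precipitation begins when Q = Ksp.
Ba₃(PO₄)₂(s) ⇌ 3 Ba²⁺(aq) + 2 PO₄³⁻(aq)
Ksp = [Ba²⁺]^3[PO₄³⁻]^2 = [Ba²⁺]^3(7.0×10⁻³)^2
[Ba²⁺]^3 = 4.3×10⁻³⁰ / (7.0×10⁻³)^2 = 8.8×10⁻²⁶
[Ba²⁺] = 4.4×10⁻⁹ M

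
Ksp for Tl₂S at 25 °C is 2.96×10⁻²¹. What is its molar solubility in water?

Tl₂S(s) ⇌ 2 Tl⁺(aq) + S²⁻(aq)
With molar solubility s: [Tl⁺] = 2s, [S²⁻] = s.
Ksp = [Tl⁺]^2[S²⁻] = (2s)^2 · s = 4s^3
4s^3 = 2.96×10⁻²¹  ⇒  s^3 = 7.40×10⁻²²
s = 9.05×10⁻⁸ M

9.05×10⁻⁸ M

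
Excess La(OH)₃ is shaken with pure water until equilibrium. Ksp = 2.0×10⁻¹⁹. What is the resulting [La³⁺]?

9.3×10⁻⁶ M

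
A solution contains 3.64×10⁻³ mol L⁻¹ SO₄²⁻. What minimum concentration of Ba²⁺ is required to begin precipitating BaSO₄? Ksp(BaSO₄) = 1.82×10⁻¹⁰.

Precipitation of each salt begins when its ion product equals Ksp.
BaSO₄(s) ⇌ Ba²⁺(aq) + SO₄²⁻(aq)
Ksp = [Ba²⁺][SO₄²⁻] = [Ba²⁺](3.64×10⁻³)
[Ba²⁺] = 1.82×10⁻¹⁰ / (3.64×10⁻³) = 5.00×10⁻⁸
[Ba²⁺] = 5.00×10⁻⁸ mol L⁻¹

5.00×10⁻⁸ M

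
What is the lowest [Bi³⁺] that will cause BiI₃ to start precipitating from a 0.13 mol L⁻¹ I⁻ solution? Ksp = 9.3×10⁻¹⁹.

4.2×10⁻¹⁶ M

Precipitation of each salt begins when its ion product equals Ksp.
BiI₃(s) ⇌ Bi³⁺(aq) + 3 I⁻(aq)
Ksp = [Bi³⁺][I⁻]^3 = [Bi³⁺](0.13)^3
[Bi³⁺] = 9.3×10⁻¹⁹ / (0.13)^3 = 4.2×10⁻¹⁶
[Bi³⁺] = 4.2×10⁻¹⁶ mol L⁻¹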